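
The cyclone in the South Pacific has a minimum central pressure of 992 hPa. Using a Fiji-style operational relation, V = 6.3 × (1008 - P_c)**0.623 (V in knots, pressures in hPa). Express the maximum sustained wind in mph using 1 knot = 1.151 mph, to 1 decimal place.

ΔP = 1008 − 992 = 16 hPa.
V ≈ 6.3 × 16^0.623 = 6.3 × 5.626 ≈ 35.441 kt.
35.441 × 1.151 ≈ 40.79 mph → 40.8 mph.

40.8 mph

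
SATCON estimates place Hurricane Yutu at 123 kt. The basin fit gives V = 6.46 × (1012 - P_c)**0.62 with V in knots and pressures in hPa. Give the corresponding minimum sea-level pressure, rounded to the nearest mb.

896 mb

ΔP = (V / 6.46)^(1/0.62) = (123/6.46)^1.613.
123/6.46 = 19.040; 19.040^1.613 ≈ 115.87 mb.
P_c = 1012 − 115.87 = 896.13 ≈ 896 mb.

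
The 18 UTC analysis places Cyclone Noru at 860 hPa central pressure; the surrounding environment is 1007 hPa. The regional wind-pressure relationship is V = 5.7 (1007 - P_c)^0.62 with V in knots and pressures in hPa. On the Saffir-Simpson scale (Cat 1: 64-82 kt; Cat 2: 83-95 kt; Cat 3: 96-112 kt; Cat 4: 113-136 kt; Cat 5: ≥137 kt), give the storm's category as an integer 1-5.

4

ΔP = 1007 − 860 = 147 hPa.
V ≈ 5.7 × 147^0.62 = 5.7 × 22.07 ≈ 126 kt.
126 kt falls in the Category 4 band.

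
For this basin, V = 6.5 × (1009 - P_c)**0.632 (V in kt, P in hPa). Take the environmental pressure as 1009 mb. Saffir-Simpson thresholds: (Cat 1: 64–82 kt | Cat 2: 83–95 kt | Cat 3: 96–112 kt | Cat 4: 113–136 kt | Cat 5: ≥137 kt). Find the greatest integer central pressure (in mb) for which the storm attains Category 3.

938 mb

Category 3 begins at V = 96 kt.
Required ΔP = (96/6.5)^(1/0.632) = 14.769^1.582 ≈ 70.84 mb.
P_c ≤ 1009 − 70.84 = 938.16, so the highest integer P_c is 938 mb.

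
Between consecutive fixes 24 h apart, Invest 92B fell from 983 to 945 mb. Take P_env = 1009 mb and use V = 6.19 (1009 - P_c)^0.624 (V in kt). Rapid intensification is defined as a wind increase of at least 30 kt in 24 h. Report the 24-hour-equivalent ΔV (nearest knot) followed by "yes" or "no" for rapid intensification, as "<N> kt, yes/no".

V₁: ΔP = 26, V ≈ 6.19 × 26^0.624 ≈ 47.28 kt.
V₂: ΔP = 64, V ≈ 6.19 × 64^0.624 ≈ 82.94 kt.
ΔV over 24 h = 35.66 kt → 24 h equivalent = 35.66 × 24/24 ≈ 35.66 kt.
36 kt ≥ 30 kt ⇒ rapid intensification.

36 kt, yes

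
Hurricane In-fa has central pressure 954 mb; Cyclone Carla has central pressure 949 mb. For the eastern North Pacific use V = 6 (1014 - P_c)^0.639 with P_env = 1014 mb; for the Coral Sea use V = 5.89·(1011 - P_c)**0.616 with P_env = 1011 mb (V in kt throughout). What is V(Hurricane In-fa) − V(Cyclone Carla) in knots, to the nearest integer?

Hurricane In-fa: ΔP = 60; V ≈ 6 × 60^0.639 ≈ 82.11 kt.
Cyclone Carla: ΔP = 62; V ≈ 5.89 × 62^0.616 ≈ 74.86 kt.
Difference ≈ 82.11 − 74.86 = 7.25 → 7 kt.

7 kt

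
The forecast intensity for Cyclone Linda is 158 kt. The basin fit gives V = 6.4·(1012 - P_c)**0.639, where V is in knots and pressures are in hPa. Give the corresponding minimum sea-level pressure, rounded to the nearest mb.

861 mb

ΔP = (V / 6.4)^(1/0.639) = (158/6.4)^1.565.
158/6.4 = 24.688; 24.688^1.565 ≈ 151.06 mb.
P_c = 1012 − 151.06 = 860.94 ≈ 861 mb.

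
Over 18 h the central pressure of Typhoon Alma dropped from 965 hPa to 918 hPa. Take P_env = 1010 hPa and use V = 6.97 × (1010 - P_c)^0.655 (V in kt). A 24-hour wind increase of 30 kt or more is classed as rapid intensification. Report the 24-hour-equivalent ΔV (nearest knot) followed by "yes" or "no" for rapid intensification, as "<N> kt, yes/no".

V₁: ΔP = 45, V ≈ 6.97 × 45^0.655 ≈ 84.35 kt.
V₂: ΔP = 92, V ≈ 6.97 × 92^0.655 ≈ 134.75 kt.
ΔV over 18 h = 50.40 kt → 24 h equivalent = 50.40 × 24/18 ≈ 67.20 kt.
67 kt ≥ 30 kt ⇒ rapid intensification.

67 kt, yes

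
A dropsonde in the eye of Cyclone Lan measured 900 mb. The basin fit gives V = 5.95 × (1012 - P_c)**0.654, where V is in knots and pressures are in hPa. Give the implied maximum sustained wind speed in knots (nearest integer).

130 kt

ΔP = 1012 − 900 = 112 mb.
112^0.654 ≈ 21.887.
V ≈ 5.95 × 21.887 ≈ 130.2 kt.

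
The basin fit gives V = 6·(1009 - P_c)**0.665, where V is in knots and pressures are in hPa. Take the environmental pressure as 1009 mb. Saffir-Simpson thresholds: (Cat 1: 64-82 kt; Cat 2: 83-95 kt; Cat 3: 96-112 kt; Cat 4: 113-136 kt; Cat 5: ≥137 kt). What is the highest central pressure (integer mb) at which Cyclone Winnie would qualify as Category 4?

926 mb

Category 4 begins at V = 113 kt.
Required ΔP = (113/6)^(1/0.665) = 18.833^1.504 ≈ 82.64 mb.
P_c ≤ 1009 − 82.64 = 926.36, so the highest integer P_c is 926 mb.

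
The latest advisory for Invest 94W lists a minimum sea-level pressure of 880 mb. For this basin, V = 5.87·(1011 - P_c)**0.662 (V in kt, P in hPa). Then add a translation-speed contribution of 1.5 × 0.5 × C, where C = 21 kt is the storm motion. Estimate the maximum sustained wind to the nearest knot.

ΔP = 1011 − 880 = 131 mb.
131^0.662 ≈ 25.214.
V ≈ 5.87 × 25.214 ≈ 148.0 kt.
Translation term: 1.5 × 0.5 × 21 = 15.75 kt.
Corrected V ≈ 163.75 kt → 164 kt.

164 kt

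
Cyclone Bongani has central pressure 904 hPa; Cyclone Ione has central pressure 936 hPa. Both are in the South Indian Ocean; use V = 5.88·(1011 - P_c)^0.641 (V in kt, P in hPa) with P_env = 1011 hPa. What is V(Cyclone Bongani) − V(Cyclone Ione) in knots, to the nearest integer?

24 kt

Cyclone Bongani: ΔP = 107; V ≈ 5.88 × 107^0.641 ≈ 117.55 kt.
Cyclone Ione: ΔP = 75; V ≈ 5.88 × 75^0.641 ≈ 93.60 kt.
Difference ≈ 117.55 − 93.60 = 23.95 → 24 kt.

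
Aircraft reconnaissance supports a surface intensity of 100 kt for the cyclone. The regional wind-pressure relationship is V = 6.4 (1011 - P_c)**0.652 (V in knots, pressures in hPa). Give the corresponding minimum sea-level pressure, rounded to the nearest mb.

ΔP = (V / 6.4)^(1/0.652) = (100/6.4)^1.534.
100/6.4 = 15.625; 15.625^1.534 ≈ 67.77 mb.
P_c = 1011 − 67.77 = 943.23 ≈ 943 mb.

943 mb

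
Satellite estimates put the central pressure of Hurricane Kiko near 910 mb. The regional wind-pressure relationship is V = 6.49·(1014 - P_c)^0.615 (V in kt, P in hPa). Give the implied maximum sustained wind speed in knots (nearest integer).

113 kt

ΔP = 1014 − 910 = 104 mb.
104^0.615 ≈ 17.397.
V ≈ 6.49 × 17.397 ≈ 112.9 kt.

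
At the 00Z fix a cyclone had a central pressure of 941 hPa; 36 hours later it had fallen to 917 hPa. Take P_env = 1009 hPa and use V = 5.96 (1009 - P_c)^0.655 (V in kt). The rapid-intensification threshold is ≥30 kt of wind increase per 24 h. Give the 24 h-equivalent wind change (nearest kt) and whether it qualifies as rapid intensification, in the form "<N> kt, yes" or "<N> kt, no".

V₁: ΔP = 68, V ≈ 5.96 × 68^0.655 ≈ 94.52 kt.
V₂: ΔP = 92, V ≈ 5.96 × 92^0.655 ≈ 115.22 kt.
ΔV over 36 h = 20.70 kt → 24 h equivalent = 20.70 × 24/36 ≈ 13.80 kt.
14 kt < 30 kt ⇒ not rapid intensification.

14 kt, no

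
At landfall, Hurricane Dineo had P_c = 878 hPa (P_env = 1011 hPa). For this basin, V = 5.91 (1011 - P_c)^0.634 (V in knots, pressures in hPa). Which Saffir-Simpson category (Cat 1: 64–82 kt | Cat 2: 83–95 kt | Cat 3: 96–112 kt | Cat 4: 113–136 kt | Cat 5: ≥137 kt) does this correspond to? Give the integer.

4

ΔP = 1011 − 878 = 133 hPa.
V ≈ 5.91 × 133^0.634 = 5.91 × 22.21 ≈ 131 kt.
131 kt falls in the Category 4 band.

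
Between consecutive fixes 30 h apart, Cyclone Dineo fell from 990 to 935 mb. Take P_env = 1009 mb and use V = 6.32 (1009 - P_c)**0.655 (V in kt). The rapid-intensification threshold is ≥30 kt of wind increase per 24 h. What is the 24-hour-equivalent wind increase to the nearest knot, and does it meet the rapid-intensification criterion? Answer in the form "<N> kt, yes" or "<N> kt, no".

V₁: ΔP = 19, V ≈ 6.32 × 19^0.655 ≈ 43.48 kt.
V₂: ΔP = 74, V ≈ 6.32 × 74^0.655 ≈ 105.94 kt.
ΔV over 30 h = 62.46 kt → 24 h equivalent = 62.46 × 24/30 ≈ 49.97 kt.
50 kt ≥ 30 kt ⇒ rapid intensification.

50 kt, yes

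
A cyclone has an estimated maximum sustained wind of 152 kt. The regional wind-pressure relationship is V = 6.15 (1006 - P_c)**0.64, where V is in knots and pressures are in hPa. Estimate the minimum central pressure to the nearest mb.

ΔP = (V / 6.15)^(1/0.64) = (152/6.15)^1.562.
152/6.15 = 24.715; 24.715^1.562 ≈ 150.15 mb.
P_c = 1006 − 150.15 = 855.85 ≈ 856 mb.

856 mb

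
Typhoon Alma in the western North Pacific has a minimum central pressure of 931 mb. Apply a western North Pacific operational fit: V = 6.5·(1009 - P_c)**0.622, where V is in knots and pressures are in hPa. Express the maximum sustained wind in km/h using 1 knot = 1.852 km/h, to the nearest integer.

181 km/h

ΔP = 1009 − 931 = 78 mb.
V ≈ 6.5 × 78^0.622 = 6.5 × 15.027 ≈ 97.678 kt.
97.678 × 1.852 ≈ 180.90 km/h → 181 km/h.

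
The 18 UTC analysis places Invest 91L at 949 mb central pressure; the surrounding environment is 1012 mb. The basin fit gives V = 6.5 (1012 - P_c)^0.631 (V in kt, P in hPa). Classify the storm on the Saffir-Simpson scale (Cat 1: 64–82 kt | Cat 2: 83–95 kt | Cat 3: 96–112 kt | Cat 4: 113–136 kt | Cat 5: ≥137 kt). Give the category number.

2

ΔP = 1012 − 949 = 63 mb.
V ≈ 6.5 × 63^0.631 = 6.5 × 13.66 ≈ 89 kt.
89 kt falls in the Category 2 band.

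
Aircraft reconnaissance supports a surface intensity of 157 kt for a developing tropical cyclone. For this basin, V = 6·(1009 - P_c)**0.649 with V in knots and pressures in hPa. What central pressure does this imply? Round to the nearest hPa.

856 hPa

ΔP = (V / 6)^(1/0.649) = (157/6)^1.541.
157/6 = 26.167; 26.167^1.541 ≈ 152.94 hPa.
P_c = 1009 − 152.94 = 856.06 ≈ 856 hPa.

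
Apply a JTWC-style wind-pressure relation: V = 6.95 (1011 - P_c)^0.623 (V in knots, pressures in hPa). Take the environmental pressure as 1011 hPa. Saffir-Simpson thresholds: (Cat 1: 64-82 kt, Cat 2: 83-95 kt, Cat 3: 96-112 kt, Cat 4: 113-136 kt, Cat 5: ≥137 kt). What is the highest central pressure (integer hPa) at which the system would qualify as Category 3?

943 hPa

Category 3 begins at V = 96 kt.
Required ΔP = (96/6.95)^(1/0.623) = 13.813^1.605 ≈ 67.66 hPa.
P_c ≤ 1011 − 67.66 = 943.34, so the highest integer P_c is 943 hPa.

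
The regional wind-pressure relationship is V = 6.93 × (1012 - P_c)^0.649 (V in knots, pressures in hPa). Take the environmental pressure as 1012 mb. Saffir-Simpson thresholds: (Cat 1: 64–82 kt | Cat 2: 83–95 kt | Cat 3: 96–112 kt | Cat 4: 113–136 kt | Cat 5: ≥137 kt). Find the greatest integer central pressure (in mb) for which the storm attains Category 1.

Category 1 begins at V = 64 kt.
Required ΔP = (64/6.93)^(1/0.649) = 9.235^1.541 ≈ 30.73 mb.
P_c ≤ 1012 − 30.73 = 981.27, so the highest integer P_c is 981 mb.

981 mb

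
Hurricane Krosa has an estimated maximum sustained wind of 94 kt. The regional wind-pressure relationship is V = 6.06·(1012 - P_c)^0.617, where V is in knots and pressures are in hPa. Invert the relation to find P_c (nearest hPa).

927 hPa

ΔP = (V / 6.06)^(1/0.617) = (94/6.06)^1.621.
94/6.06 = 15.512; 15.512^1.621 ≈ 85.06 hPa.
P_c = 1012 − 85.06 = 926.94 ≈ 927 hPa.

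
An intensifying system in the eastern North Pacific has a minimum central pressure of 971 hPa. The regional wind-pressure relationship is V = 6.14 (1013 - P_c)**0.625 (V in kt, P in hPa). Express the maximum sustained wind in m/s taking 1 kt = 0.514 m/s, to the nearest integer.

33 m/s

ΔP = 1013 − 971 = 42 hPa.
V ≈ 6.14 × 42^0.625 = 6.14 × 10.340 ≈ 63.489 kt.
63.489 × 0.514 ≈ 32.63 m/s → 33 m/s.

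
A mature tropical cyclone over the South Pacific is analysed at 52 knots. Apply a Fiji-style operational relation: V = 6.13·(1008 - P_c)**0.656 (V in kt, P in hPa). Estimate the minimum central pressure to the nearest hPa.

982 hPa

ΔP = (V / 6.13)^(1/0.656) = (52/6.13)^1.524.
52/6.13 = 8.483; 8.483^1.524 ≈ 26.03 hPa.
P_c = 1008 − 26.03 = 981.97 ≈ 982 hPa.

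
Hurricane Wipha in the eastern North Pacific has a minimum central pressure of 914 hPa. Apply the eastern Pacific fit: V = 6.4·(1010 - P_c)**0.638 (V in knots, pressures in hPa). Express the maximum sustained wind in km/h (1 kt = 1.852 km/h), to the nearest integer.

ΔP = 1010 − 914 = 96 hPa.
V ≈ 6.4 × 96^0.638 = 6.4 × 18.395 ≈ 117.725 kt.
117.725 × 1.852 ≈ 218.03 km/h → 218 km/h.

218 km/h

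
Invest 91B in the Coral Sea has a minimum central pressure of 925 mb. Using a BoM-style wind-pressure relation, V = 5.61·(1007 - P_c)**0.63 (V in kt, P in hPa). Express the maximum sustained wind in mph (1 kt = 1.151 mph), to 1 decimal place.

103.7 mph

ΔP = 1007 − 925 = 82 mb.
V ≈ 5.61 × 82^0.63 = 5.61 × 16.058 ≈ 90.088 kt.
90.088 × 1.151 ≈ 103.69 mph → 103.7 mph.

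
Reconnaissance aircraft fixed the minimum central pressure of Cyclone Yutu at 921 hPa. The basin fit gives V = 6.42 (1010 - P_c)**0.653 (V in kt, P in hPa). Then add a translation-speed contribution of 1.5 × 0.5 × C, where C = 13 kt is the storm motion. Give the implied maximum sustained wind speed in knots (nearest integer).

130 kt

ΔP = 1010 − 921 = 89 hPa.
89^0.653 ≈ 18.748.
V ≈ 6.42 × 18.748 ≈ 120.4 kt.
Translation term: 1.5 × 0.5 × 13 = 9.75 kt.
Corrected V ≈ 130.15 kt → 130 kt.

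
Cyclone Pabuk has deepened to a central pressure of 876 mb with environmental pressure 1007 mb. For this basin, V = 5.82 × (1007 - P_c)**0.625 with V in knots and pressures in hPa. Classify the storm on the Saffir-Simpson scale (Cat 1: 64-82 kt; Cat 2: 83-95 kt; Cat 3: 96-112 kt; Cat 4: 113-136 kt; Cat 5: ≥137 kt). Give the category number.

ΔP = 1007 − 876 = 131 mb.
V ≈ 5.82 × 131^0.625 = 5.82 × 21.05 ≈ 123 kt.
123 kt falls in the Category 4 band.

4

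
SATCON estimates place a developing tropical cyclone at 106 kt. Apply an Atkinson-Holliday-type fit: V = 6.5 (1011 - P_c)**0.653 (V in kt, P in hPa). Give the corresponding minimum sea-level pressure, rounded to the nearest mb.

939 mb

ΔP = (V / 6.5)^(1/0.653) = (106/6.5)^1.531.
106/6.5 = 16.308; 16.308^1.531 ≈ 71.89 mb.
P_c = 1011 − 71.89 = 939.11 ≈ 939 mb.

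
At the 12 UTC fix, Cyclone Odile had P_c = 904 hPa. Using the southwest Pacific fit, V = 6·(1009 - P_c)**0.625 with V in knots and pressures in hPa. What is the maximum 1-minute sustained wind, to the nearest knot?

110 kt

ΔP = 1009 − 904 = 105 hPa.
105^0.625 ≈ 18.333.
V ≈ 6 × 18.333 ≈ 110.0 kt.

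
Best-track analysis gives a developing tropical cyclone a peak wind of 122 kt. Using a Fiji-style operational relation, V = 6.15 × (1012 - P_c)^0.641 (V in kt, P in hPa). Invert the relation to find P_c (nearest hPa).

906 hPa

ΔP = (V / 6.15)^(1/0.641) = (122/6.15)^1.560.
122/6.15 = 19.837; 19.837^1.560 ≈ 105.72 hPa.
P_c = 1012 − 105.72 = 906.28 ≈ 906 hPa.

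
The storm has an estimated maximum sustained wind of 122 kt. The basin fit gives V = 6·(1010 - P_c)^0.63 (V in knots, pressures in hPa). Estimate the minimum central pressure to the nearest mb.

891 mb

ΔP = (V / 6)^(1/0.63) = (122/6)^1.587.
122/6 = 20.333; 20.333^1.587 ≈ 119.27 mb.
P_c = 1010 − 119.27 = 890.73 ≈ 891 mb.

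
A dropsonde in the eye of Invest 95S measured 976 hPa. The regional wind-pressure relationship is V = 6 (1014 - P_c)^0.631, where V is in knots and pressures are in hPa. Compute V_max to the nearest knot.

ΔP = 1014 − 976 = 38 hPa.
38^0.631 ≈ 9.928.
V ≈ 6 × 9.928 ≈ 59.6 kt.

60 kt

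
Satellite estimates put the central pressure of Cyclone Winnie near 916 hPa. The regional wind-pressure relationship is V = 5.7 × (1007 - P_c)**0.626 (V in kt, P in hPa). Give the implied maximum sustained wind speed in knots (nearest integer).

96 kt

ΔP = 1007 − 916 = 91 hPa.
91^0.626 ≈ 16.841.
V ≈ 5.7 × 16.841 ≈ 96.0 kt.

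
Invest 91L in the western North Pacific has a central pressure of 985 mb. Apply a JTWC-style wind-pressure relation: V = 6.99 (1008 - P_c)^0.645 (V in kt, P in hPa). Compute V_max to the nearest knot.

53 kt

ΔP = 1008 − 985 = 23 mb.
23^0.645 ≈ 7.556.
V ≈ 6.99 × 7.556 ≈ 52.8 kt.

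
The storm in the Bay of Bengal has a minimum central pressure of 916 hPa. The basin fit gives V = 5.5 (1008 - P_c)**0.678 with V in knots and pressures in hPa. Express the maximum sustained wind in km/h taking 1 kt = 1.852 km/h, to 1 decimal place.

ΔP = 1008 − 916 = 92 hPa.
V ≈ 5.5 × 92^0.678 = 5.5 × 21.451 ≈ 117.981 kt.
117.981 × 1.852 ≈ 218.50 km/h → 218.5 km/h.

218.5 km/h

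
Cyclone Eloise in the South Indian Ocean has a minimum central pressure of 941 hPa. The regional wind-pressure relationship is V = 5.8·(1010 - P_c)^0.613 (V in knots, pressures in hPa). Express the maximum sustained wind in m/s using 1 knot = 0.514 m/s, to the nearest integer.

ΔP = 1010 − 941 = 69 hPa.
V ≈ 5.8 × 69^0.613 = 5.8 × 13.403 ≈ 77.740 kt.
77.740 × 0.514 ≈ 39.96 m/s → 40 m/s.

40 m/s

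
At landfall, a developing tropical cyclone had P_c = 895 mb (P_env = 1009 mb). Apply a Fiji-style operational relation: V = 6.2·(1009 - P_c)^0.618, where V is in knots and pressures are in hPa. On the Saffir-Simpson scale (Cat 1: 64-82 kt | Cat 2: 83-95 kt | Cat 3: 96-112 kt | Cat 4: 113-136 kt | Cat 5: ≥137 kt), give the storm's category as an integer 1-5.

ΔP = 1009 − 895 = 114 mb.
V ≈ 6.2 × 114^0.618 = 6.2 × 18.67 ≈ 116 kt.
116 kt falls in the Category 4 band.

4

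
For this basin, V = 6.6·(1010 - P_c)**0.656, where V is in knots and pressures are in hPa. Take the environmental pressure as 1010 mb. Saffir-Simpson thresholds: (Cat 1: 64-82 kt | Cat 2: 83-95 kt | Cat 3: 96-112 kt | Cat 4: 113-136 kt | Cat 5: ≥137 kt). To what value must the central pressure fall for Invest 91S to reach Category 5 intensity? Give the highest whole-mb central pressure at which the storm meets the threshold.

Category 5 begins at V = 137 kt.
Required ΔP = (137/6.6)^(1/0.656) = 20.758^1.524 ≈ 101.83 mb.
P_c ≤ 1010 − 101.83 = 908.17, so the highest integer P_c is 908 mb.

908 mb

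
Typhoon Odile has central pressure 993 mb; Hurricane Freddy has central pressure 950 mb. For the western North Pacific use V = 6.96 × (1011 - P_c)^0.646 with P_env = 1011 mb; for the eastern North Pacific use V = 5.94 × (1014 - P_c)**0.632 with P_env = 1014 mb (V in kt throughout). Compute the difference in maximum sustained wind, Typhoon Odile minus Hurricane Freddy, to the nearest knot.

Typhoon Odile: ΔP = 18; V ≈ 6.96 × 18^0.646 ≈ 45.03 kt.
Hurricane Freddy: ΔP = 64; V ≈ 5.94 × 64^0.632 ≈ 82.28 kt.
Difference ≈ 45.03 − 82.28 = -37.25 → -37 kt.

-37 kt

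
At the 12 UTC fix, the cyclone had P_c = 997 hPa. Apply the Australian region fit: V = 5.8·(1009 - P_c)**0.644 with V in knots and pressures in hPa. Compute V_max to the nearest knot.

ΔP = 1009 − 997 = 12 hPa.
12^0.644 ≈ 4.954.
V ≈ 5.8 × 4.954 ≈ 28.7 kt.

29 kt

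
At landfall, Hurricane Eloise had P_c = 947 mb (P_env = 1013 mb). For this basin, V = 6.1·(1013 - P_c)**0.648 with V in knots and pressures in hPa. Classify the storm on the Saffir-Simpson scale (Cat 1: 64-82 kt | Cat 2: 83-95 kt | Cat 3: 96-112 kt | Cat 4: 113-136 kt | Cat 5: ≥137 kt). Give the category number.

ΔP = 1013 − 947 = 66 mb.
V ≈ 6.1 × 66^0.648 = 6.1 × 15.10 ≈ 92 kt.
92 kt falls in the Category 2 band.

2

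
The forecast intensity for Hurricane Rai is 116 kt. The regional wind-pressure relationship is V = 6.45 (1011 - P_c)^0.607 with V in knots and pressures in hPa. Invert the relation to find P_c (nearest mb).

ΔP = (V / 6.45)^(1/0.607) = (116/6.45)^1.647.
116/6.45 = 17.984; 17.984^1.647 ≈ 116.78 mb.
P_c = 1011 − 116.78 = 894.22 ≈ 894 mb.

894 mb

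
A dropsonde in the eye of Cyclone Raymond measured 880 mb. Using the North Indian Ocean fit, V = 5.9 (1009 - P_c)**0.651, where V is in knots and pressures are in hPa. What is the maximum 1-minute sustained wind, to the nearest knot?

140 kt

ΔP = 1009 − 880 = 129 mb.
129^0.651 ≈ 23.659.
V ≈ 5.9 × 23.659 ≈ 139.6 kt.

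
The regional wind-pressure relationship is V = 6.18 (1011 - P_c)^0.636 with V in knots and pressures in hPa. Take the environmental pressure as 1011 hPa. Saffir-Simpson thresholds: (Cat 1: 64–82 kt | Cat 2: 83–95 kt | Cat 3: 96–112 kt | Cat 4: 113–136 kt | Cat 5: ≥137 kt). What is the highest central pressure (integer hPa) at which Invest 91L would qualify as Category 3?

936 hPa

Category 3 begins at V = 96 kt.
Required ΔP = (96/6.18)^(1/0.636) = 15.534^1.572 ≈ 74.66 hPa.
P_c ≤ 1011 − 74.66 = 936.34, so the highest integer P_c is 936 hPa.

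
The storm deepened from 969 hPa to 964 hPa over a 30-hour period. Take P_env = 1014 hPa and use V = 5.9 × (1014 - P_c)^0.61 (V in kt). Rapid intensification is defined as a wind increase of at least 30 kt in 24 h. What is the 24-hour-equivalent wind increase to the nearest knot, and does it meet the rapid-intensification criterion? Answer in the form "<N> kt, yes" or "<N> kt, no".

3 kt, no

V₁: ΔP = 45, V ≈ 5.9 × 45^0.61 ≈ 60.16 kt.
V₂: ΔP = 50, V ≈ 5.9 × 50^0.61 ≈ 64.15 kt.
ΔV over 30 h = 3.99 kt → 24 h equivalent = 3.99 × 24/30 ≈ 3.19 kt.
3 kt < 30 kt ⇒ not rapid intensification.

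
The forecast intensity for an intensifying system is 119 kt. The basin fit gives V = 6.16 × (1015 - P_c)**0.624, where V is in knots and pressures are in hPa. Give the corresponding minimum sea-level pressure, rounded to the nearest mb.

900 mb

ΔP = (V / 6.16)^(1/0.624) = (119/6.16)^1.603.
119/6.16 = 19.318; 19.318^1.603 ≈ 115.04 mb.
P_c = 1015 − 115.04 = 899.96 ≈ 900 mb.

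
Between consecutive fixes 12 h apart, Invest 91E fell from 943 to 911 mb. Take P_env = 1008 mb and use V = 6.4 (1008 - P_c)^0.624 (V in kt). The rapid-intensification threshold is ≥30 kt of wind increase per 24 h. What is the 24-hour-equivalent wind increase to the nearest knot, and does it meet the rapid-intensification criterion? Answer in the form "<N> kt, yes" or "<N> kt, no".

49 kt, yes

V₁: ΔP = 65, V ≈ 6.4 × 65^0.624 ≈ 86.58 kt.
V₂: ΔP = 97, V ≈ 6.4 × 97^0.624 ≈ 111.15 kt.
ΔV over 12 h = 24.57 kt → 24 h equivalent = 24.57 × 24/12 ≈ 49.14 kt.
49 kt ≥ 30 kt ⇒ rapid intensification.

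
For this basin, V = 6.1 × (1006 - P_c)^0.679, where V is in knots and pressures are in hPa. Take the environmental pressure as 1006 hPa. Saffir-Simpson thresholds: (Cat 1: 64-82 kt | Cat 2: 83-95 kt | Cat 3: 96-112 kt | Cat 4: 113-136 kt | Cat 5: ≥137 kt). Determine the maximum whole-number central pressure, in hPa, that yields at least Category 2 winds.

959 hPa

Category 2 begins at V = 83 kt.
Required ΔP = (83/6.1)^(1/0.679) = 13.607^1.473 ≈ 46.74 hPa.
P_c ≤ 1006 − 46.74 = 959.26, so the highest integer P_c is 959 hPa.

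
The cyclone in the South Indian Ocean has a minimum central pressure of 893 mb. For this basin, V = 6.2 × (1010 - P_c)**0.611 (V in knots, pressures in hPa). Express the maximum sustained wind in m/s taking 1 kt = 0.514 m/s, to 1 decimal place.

ΔP = 1010 − 893 = 117 mb.
V ≈ 6.2 × 117^0.611 = 6.2 × 18.351 ≈ 113.777 kt.
113.777 × 0.514 ≈ 58.48 m/s → 58.5 m/s.

58.5 m/s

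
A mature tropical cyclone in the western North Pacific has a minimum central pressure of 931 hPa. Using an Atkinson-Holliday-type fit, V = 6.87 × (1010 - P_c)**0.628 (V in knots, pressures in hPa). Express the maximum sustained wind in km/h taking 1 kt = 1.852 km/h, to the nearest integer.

198 km/h

ΔP = 1010 − 931 = 79 hPa.
V ≈ 6.87 × 79^0.628 = 6.87 × 15.549 ≈ 106.823 kt.
106.823 × 1.852 ≈ 197.84 km/h → 198 km/h.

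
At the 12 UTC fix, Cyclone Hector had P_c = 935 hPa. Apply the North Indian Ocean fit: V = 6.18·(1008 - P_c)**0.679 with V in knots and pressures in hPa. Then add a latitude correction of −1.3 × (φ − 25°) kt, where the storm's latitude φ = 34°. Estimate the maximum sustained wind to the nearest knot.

ΔP = 1008 − 935 = 73 hPa.
73^0.679 ≈ 18.416.
V ≈ 6.18 × 18.416 ≈ 113.8 kt.
Latitude correction: −1.3 × (34 − 25) = -11.7 kt.
Corrected V ≈ 102.1 kt → 102 kt.

102 kt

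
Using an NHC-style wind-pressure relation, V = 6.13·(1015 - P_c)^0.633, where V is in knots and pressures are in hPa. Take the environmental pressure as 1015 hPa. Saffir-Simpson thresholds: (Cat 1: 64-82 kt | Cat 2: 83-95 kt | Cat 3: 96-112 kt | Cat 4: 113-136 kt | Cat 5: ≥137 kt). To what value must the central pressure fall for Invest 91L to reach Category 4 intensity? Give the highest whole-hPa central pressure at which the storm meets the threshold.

915 hPa

Category 4 begins at V = 113 kt.
Required ΔP = (113/6.13)^(1/0.633) = 18.434^1.580 ≈ 99.86 hPa.
P_c ≤ 1015 − 99.86 = 915.14, so the highest integer P_c is 915 hPa.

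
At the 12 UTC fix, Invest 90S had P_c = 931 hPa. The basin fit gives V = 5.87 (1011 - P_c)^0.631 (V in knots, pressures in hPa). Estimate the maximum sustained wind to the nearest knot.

93 kt

ΔP = 1011 − 931 = 80 hPa.
80^0.631 ≈ 15.880.
V ≈ 5.87 × 15.880 ≈ 93.2 kt.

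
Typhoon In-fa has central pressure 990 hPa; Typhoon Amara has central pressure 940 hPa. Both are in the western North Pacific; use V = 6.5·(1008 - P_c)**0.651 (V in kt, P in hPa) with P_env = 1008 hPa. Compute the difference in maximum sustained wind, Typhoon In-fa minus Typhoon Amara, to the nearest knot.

Typhoon In-fa: ΔP = 18; V ≈ 6.5 × 18^0.651 ≈ 42.67 kt.
Typhoon Amara: ΔP = 68; V ≈ 6.5 × 68^0.651 ≈ 101.36 kt.
Difference ≈ 42.67 − 101.36 = -58.69 → -59 kt.

-59 kt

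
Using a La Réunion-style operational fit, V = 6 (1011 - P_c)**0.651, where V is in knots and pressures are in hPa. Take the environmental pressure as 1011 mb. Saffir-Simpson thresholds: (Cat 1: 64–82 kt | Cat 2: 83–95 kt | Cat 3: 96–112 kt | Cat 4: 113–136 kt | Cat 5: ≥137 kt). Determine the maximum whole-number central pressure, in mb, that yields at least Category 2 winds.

954 mb

Category 2 begins at V = 83 kt.
Required ΔP = (83/6)^(1/0.651) = 13.833^1.536 ≈ 56.57 mb.
P_c ≤ 1011 − 56.57 = 954.43, so the highest integer P_c is 954 mb.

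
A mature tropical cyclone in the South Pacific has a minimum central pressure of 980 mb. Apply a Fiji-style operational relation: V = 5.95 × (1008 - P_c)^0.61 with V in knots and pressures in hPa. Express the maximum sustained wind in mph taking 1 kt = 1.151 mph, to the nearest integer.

52 mph

ΔP = 1008 − 980 = 28 mb.
V ≈ 5.95 × 28^0.61 = 5.95 × 7.634 ≈ 45.424 kt.
45.424 × 1.151 ≈ 52.28 mph → 52 mph.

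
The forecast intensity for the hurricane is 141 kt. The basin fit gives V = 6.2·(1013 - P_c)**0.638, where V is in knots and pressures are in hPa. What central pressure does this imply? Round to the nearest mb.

879 mb

ΔP = (V / 6.2)^(1/0.638) = (141/6.2)^1.567.
141/6.2 = 22.742; 22.742^1.567 ≈ 133.87 mb.
P_c = 1013 − 133.87 = 879.13 ≈ 879 mb.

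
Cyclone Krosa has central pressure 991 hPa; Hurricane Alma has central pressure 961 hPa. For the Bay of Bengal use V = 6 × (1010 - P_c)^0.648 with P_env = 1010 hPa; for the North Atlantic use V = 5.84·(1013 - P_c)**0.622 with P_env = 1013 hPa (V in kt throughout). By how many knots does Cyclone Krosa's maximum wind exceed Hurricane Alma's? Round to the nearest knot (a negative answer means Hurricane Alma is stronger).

-28 kt

Cyclone Krosa: ΔP = 19; V ≈ 6 × 19^0.648 ≈ 40.44 kt.
Hurricane Alma: ΔP = 52; V ≈ 5.84 × 52^0.622 ≈ 68.20 kt.
Difference ≈ 40.44 − 68.20 = -27.76 → -28 kt.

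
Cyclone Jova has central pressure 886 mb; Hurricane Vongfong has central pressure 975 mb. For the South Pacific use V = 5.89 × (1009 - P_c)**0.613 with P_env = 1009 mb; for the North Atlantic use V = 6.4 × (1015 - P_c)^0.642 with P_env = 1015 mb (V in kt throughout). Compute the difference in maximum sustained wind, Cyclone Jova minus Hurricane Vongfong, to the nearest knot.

Cyclone Jova: ΔP = 123; V ≈ 5.89 × 123^0.613 ≈ 112.52 kt.
Hurricane Vongfong: ΔP = 40; V ≈ 6.4 × 40^0.642 ≈ 68.34 kt.
Difference ≈ 112.52 − 68.34 = 44.18 → 44 kt.

44 kt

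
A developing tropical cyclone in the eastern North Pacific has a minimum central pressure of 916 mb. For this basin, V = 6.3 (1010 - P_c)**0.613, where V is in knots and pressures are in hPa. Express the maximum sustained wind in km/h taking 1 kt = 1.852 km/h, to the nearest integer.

189 km/h

ΔP = 1010 − 916 = 94 mb.
V ≈ 6.3 × 94^0.613 = 6.3 × 16.200 ≈ 102.063 kt.
102.063 × 1.852 ≈ 189.02 km/h → 189 km/h.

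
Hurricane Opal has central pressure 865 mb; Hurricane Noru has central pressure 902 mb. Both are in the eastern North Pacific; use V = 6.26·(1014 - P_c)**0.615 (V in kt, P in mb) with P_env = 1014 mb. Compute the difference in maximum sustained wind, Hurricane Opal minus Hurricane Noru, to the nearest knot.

22 kt

Hurricane Opal: ΔP = 149; V ≈ 6.26 × 149^0.615 ≈ 135.86 kt.
Hurricane Noru: ΔP = 112; V ≈ 6.26 × 112^0.615 ≈ 113.98 kt.
Difference ≈ 135.86 − 113.98 = 21.88 → 22 kt.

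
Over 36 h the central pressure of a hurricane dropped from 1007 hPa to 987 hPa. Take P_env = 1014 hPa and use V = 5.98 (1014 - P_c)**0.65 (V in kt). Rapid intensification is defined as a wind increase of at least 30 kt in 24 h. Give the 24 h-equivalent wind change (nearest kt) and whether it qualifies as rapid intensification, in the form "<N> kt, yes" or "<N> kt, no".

V₁: ΔP = 7, V ≈ 5.98 × 7^0.65 ≈ 21.18 kt.
V₂: ΔP = 27, V ≈ 5.98 × 27^0.65 ≈ 50.94 kt.
ΔV over 36 h = 29.76 kt → 24 h equivalent = 29.76 × 24/36 ≈ 19.84 kt.
20 kt < 30 kt ⇒ not rapid intensification.

20 kt, no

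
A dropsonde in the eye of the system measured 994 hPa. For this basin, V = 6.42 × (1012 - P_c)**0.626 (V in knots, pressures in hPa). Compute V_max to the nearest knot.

ΔP = 1012 − 994 = 18 hPa.
18^0.626 ≈ 6.107.
V ≈ 6.42 × 6.107 ≈ 39.2 kt.

39 kt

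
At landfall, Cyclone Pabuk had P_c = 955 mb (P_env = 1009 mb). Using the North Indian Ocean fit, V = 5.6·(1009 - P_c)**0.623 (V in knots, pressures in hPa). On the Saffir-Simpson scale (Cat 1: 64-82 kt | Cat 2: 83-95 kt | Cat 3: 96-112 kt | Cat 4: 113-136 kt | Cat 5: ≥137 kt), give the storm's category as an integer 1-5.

ΔP = 1009 − 955 = 54 mb.
V ≈ 5.6 × 54^0.623 = 5.6 × 12.00 ≈ 67 kt.
67 kt falls in the Category 1 band.

1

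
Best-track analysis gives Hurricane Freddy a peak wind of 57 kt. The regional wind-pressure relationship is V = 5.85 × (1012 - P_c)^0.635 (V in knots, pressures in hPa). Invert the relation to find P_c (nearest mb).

976 mb

ΔP = (V / 5.85)^(1/0.635) = (57/5.85)^1.575.
57/5.85 = 9.744; 9.744^1.575 ≈ 36.06 mb.
P_c = 1012 − 36.06 = 975.94 ≈ 976 mb.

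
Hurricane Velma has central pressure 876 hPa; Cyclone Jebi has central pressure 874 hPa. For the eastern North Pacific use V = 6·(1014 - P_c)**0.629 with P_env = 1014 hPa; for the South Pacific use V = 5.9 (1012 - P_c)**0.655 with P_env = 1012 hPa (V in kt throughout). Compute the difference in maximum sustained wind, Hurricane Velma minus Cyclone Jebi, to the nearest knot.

Hurricane Velma: ΔP = 138; V ≈ 6 × 138^0.629 ≈ 133.09 kt.
Cyclone Jebi: ΔP = 138; V ≈ 5.9 × 138^0.655 ≈ 148.76 kt.
Difference ≈ 133.09 − 148.76 = -15.67 → -16 kt.

-16 kt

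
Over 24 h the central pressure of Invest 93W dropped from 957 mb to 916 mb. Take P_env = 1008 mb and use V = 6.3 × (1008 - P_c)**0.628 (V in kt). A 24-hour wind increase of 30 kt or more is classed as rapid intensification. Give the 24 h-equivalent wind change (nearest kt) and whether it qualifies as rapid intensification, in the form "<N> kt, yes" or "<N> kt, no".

33 kt, yes

V₁: ΔP = 51, V ≈ 6.3 × 51^0.628 ≈ 74.42 kt.
V₂: ΔP = 92, V ≈ 6.3 × 92^0.628 ≈ 107.80 kt.
ΔV over 24 h = 33.38 kt → 24 h equivalent = 33.38 × 24/24 ≈ 33.38 kt.
33 kt ≥ 30 kt ⇒ rapid intensification.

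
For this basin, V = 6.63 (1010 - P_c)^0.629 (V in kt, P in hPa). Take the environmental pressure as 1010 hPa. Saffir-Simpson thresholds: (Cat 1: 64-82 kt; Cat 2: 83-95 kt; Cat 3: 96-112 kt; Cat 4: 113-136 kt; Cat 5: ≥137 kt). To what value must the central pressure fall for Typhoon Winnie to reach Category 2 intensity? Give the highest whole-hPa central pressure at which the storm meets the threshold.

954 hPa

Category 2 begins at V = 83 kt.
Required ΔP = (83/6.63)^(1/0.629) = 12.519^1.590 ≈ 55.58 hPa.
P_c ≤ 1010 − 55.58 = 954.42, so the highest integer P_c is 954 hPa.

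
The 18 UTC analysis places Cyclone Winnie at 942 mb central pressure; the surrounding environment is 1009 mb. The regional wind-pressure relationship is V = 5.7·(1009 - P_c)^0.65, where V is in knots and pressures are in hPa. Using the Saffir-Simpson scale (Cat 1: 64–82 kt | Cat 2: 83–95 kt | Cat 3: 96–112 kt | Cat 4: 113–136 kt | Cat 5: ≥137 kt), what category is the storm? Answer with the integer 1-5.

ΔP = 1009 − 942 = 67 mb.
V ≈ 5.7 × 67^0.65 = 5.7 × 15.38 ≈ 88 kt.
88 kt falls in the Category 2 band.

2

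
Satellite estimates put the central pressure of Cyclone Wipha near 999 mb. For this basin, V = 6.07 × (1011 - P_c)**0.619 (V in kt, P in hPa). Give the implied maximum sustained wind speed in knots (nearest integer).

ΔP = 1011 − 999 = 12 mb.
12^0.619 ≈ 4.656.
V ≈ 6.07 × 4.656 ≈ 28.3 kt.

28 kt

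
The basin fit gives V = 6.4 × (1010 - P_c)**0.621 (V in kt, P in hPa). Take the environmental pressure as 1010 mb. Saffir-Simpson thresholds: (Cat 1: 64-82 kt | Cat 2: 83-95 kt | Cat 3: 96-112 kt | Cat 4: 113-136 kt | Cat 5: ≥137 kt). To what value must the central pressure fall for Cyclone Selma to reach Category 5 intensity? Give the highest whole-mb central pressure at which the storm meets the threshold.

871 mb

Category 5 begins at V = 137 kt.
Required ΔP = (137/6.4)^(1/0.621) = 21.406^1.610 ≈ 138.86 mb.
P_c ≤ 1010 − 138.86 = 871.14, so the highest integer P_c is 871 mb.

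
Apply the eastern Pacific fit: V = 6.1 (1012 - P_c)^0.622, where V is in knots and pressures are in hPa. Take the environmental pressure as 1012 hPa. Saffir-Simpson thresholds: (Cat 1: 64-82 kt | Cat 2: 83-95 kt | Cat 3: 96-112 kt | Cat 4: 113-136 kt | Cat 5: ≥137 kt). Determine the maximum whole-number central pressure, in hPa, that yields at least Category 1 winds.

968 hPa

Category 1 begins at V = 64 kt.
Required ΔP = (64/6.1)^(1/0.622) = 10.492^1.608 ≈ 43.78 hPa.
P_c ≤ 1012 − 43.78 = 968.22, so the highest integer P_c is 968 hPa.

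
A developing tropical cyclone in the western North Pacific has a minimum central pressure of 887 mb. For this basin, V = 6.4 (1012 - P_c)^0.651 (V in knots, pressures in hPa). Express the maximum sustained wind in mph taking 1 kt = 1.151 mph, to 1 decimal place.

ΔP = 1012 − 887 = 125 mb.
V ≈ 6.4 × 125^0.651 = 6.4 × 23.179 ≈ 148.343 kt.
148.343 × 1.151 ≈ 170.74 mph → 170.7 mph.

170.7 mph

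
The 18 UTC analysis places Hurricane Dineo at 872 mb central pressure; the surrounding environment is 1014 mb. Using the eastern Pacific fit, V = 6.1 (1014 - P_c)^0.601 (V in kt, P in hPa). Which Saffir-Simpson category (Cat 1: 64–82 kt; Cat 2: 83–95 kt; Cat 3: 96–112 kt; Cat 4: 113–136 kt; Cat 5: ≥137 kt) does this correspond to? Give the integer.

4

ΔP = 1014 − 872 = 142 mb.
V ≈ 6.1 × 142^0.601 = 6.1 × 19.66 ≈ 120 kt.
120 kt falls in the Category 4 band.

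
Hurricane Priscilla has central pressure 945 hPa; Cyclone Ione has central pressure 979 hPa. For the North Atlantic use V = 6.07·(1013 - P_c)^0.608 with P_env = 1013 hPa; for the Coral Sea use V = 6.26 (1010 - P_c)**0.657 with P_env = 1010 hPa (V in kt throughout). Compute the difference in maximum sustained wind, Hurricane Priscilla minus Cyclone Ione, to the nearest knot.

19 kt

Hurricane Priscilla: ΔP = 68; V ≈ 6.07 × 68^0.608 ≈ 78.95 kt.
Cyclone Ione: ΔP = 31; V ≈ 6.26 × 31^0.657 ≈ 59.76 kt.
Difference ≈ 78.95 − 59.76 = 19.19 → 19 kt.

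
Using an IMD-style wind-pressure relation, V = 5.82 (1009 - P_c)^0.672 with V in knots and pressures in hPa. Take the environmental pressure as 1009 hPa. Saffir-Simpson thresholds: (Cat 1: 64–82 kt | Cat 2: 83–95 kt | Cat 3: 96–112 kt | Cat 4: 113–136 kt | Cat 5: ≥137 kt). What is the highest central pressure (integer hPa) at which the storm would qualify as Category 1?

973 hPa

Category 1 begins at V = 64 kt.
Required ΔP = (64/5.82)^(1/0.672) = 10.997^1.488 ≈ 35.44 hPa.
P_c ≤ 1009 − 35.44 = 973.56, so the highest integer P_c is 973 hPa.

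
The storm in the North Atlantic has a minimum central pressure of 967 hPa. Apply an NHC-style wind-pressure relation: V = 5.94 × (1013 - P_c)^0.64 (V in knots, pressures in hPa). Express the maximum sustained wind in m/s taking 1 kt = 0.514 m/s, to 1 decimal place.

ΔP = 1013 − 967 = 46 hPa.
V ≈ 5.94 × 46^0.64 = 5.94 × 11.592 ≈ 68.858 kt.
68.858 × 0.514 ≈ 35.39 m/s → 35.4 m/s.

35.4 m/s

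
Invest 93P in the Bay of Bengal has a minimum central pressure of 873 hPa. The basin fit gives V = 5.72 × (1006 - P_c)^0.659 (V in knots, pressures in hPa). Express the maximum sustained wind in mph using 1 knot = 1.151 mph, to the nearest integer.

165 mph

ΔP = 1006 − 873 = 133 hPa.
V ≈ 5.72 × 133^0.659 = 5.72 × 25.097 ≈ 143.554 kt.
143.554 × 1.151 ≈ 165.23 mph → 165 mph.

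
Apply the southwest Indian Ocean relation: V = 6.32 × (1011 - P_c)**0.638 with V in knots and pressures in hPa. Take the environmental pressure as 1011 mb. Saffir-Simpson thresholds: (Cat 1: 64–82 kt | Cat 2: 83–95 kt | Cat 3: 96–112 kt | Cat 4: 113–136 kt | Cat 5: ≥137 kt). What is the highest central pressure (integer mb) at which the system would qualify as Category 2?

954 mb

Category 2 begins at V = 83 kt.
Required ΔP = (83/6.32)^(1/0.638) = 13.133^1.567 ≈ 56.61 mb.
P_c ≤ 1011 − 56.61 = 954.39, so the highest integer P_c is 954 mb.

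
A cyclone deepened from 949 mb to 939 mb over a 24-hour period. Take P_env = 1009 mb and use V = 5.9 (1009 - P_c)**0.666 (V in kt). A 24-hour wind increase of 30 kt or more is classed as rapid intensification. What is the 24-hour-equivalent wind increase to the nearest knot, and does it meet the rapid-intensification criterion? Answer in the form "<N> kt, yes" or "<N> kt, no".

V₁: ΔP = 60, V ≈ 5.9 × 60^0.666 ≈ 90.18 kt.
V₂: ΔP = 70, V ≈ 5.9 × 70^0.666 ≈ 99.93 kt.
ΔV over 24 h = 9.75 kt → 24 h equivalent = 9.75 × 24/24 ≈ 9.75 kt.
10 kt < 30 kt ⇒ not rapid intensification.

10 kt, no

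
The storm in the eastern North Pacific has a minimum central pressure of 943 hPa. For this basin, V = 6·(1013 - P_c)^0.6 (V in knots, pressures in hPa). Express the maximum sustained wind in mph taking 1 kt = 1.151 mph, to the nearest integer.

ΔP = 1013 − 943 = 70 hPa.
V ≈ 6 × 70^0.6 = 6 × 12.796 ≈ 76.773 kt.
76.773 × 1.151 ≈ 88.37 mph → 88 mph.

88 mph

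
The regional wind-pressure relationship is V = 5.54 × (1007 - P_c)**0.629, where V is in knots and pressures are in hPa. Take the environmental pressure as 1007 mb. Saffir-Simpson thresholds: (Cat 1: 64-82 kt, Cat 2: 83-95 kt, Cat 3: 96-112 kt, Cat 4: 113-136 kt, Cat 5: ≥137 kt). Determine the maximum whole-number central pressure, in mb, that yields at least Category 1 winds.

Category 1 begins at V = 64 kt.
Required ΔP = (64/5.54)^(1/0.629) = 11.552^1.590 ≈ 48.92 mb.
P_c ≤ 1007 − 48.92 = 958.08, so the highest integer P_c is 958 mb.

958 mb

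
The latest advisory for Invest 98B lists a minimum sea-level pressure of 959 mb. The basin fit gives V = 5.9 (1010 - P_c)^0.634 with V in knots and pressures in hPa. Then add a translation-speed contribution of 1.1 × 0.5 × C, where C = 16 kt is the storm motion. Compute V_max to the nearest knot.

80 kt

ΔP = 1010 − 959 = 51 mb.
51^0.634 ≈ 12.095.
V ≈ 5.9 × 12.095 ≈ 71.4 kt.
Translation term: 1.1 × 0.5 × 16 = 8.8 kt.
Corrected V ≈ 80.2 kt → 80 kt.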